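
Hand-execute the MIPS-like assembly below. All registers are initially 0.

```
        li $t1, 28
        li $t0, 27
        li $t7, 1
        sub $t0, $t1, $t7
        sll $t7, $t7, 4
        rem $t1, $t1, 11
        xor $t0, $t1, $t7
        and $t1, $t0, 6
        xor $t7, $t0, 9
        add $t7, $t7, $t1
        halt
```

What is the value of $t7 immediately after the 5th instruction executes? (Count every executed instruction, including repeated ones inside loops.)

li $t1, 28 → $t1=28
li $t0, 27 → $t0=27
li $t7, 1 → $t7=1
sub $t0, $t1, $t7 → $t0=28-1=27
sll $t7, $t7, 4 → $t7=1<<4=16
After step 5: $t7 = 16.

16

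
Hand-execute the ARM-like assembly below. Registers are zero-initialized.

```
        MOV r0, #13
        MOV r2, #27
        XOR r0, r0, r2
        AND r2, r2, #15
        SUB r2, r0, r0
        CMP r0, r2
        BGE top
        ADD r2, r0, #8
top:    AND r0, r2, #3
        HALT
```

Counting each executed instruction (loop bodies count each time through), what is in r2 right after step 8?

0

MOV r0, #13 → r0=13
MOV r2, #27 → r2=27
XOR r0, r0, r2 → r0=13^27=22
AND r2, r2, #15 → r2=27&15=11
SUB r2, r0, r0 → r2=22-22=0
CMP r0, r2  (cmp 22,0)
BGE top: taken
AND r0, r2, #3 → r0=0&3=0
After step 8: r2 = 0.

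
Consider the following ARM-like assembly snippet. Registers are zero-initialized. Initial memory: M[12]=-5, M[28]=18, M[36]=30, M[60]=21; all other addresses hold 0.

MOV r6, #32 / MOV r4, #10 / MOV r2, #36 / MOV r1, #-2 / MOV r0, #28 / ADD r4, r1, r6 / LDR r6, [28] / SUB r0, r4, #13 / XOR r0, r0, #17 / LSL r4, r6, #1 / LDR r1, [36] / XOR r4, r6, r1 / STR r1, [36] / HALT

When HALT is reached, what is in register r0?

MOV r6, #32 → r6=32
MOV r4, #10 → r4=10
MOV r2, #36 → r2=36
MOV r1, #-2 → r1=-2
MOV r0, #28 → r0=28
ADD r4, r1, r6 → r4=(-2)+32=30
LDR r6, [28] → r6=M[28]=18
SUB r0, r4, #13 → r0=30-13=17
XOR r0, r0, #17 → r0=17^17=0
LSL r4, r6, #1 → r4=18<<1=36
LDR r1, [36] → r1=M[36]=30
XOR r4, r6, r1 → r4=18^30=12
STR r1, [36] → M[36]=30
halt.

0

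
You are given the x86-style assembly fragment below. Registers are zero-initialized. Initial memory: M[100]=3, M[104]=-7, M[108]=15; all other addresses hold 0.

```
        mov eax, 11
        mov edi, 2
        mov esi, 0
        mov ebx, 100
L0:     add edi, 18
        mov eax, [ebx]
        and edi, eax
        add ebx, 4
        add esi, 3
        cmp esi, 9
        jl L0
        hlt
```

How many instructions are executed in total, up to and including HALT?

26

eax=11
edi=2
esi=0
ebx=100
edi=2+18=20
eax=M[100]=3
edi=20&3=0
ebx=100+4=104
esi=0+3=3
cmp esi, 9  (cmp 3,9)
jl L0: taken
edi=0+18=18
eax=M[104]=-7
edi=18&(-7)=16
ebx=104+4=108
esi=3+3=6
cmp esi, 9  (cmp 6,9)
jl L0: taken
edi=16+18=34
eax=M[108]=15
edi=34&15=2
ebx=108+4=112
esi=6+3=9
cmp esi, 9  (cmp 9,9)
jl L0: not taken
halt.
Total executed instructions: 26.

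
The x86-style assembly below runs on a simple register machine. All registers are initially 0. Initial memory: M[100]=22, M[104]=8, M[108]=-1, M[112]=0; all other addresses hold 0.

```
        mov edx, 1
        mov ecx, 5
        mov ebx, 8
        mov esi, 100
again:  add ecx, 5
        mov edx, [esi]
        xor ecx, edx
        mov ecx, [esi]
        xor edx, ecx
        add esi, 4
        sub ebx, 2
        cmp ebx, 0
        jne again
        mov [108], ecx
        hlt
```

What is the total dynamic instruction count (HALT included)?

42

after mov edx, 1: edx=1
after mov ecx, 5: ecx=5
after mov ebx, 8: ebx=8
after mov esi, 100: esi=100
after add ecx, 5: ecx=5+5=10
after mov edx, [esi]: edx=M[100]=22
after xor ecx, edx: ecx=10^22=28
after mov ecx, [esi]: ecx=M[100]=22
after xor edx, ecx: edx=22^22=0
after add esi, 4: esi=100+4=104
after sub ebx, 2: ebx=8-2=6
cmp ebx, 0  (cmp 6,0)
jne again: taken
after add ecx, 5: ecx=22+5=27
after mov edx, [esi]: edx=M[104]=8
after xor ecx, edx: ecx=27^8=19
after mov ecx, [esi]: ecx=M[104]=8
after xor edx, ecx: edx=8^8=0
after add esi, 4: esi=104+4=108
after sub ebx, 2: ebx=6-2=4
cmp ebx, 0  (cmp 4,0)
jne again: taken
after add ecx, 5: ecx=8+5=13
after mov edx, [esi]: edx=M[108]=-1
after xor ecx, edx: ecx=13^(-1)=-14
after mov ecx, [esi]: ecx=M[108]=-1
after xor edx, ecx: edx=(-1)^(-1)=0
after add esi, 4: esi=108+4=112
after sub ebx, 2: ebx=4-2=2
cmp ebx, 0  (cmp 2,0)
jne again: taken
after add ecx, 5: ecx=(-1)+5=4
after mov edx, [esi]: edx=M[112]=0
after xor ecx, edx: ecx=4^0=4
after mov ecx, [esi]: ecx=M[112]=0
after xor edx, ecx: edx=0^0=0
after add esi, 4: esi=112+4=116
after sub ebx, 2: ebx=2-2=0
cmp ebx, 0  (cmp 0,0)
jne again: not taken
mov [108], ecx → M[108]=0
halt.
Total executed instructions: 42.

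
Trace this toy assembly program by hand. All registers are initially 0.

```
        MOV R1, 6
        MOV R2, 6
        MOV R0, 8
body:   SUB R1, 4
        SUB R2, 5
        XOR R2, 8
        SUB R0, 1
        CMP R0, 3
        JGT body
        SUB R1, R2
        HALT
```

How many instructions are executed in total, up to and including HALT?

35

R1=6
R2=6
R0=8
R1=6-4=2
R2=6-5=1
R2=1^8=9
R0=8-1=7
CMP R0, 3  (cmp 7,3)
JGT body: taken
R1=2-4=-2
R2=9-5=4
R2=4^8=12
R0=7-1=6
CMP R0, 3  (cmp 6,3)
JGT body: taken
R1=(-2)-4=-6
R2=12-5=7
R2=7^8=15
R0=6-1=5
CMP R0, 3  (cmp 5,3)
JGT body: taken
R1=(-6)-4=-10
R2=15-5=10
R2=10^8=2
R0=5-1=4
CMP R0, 3  (cmp 4,3)
JGT body: taken
R1=(-10)-4=-14
R2=2-5=-3
R2=(-3)^8=-11
R0=4-1=3
CMP R0, 3  (cmp 3,3)
JGT body: not taken
R1=(-14)-(-11)=-3
halt.
Total executed instructions: 35.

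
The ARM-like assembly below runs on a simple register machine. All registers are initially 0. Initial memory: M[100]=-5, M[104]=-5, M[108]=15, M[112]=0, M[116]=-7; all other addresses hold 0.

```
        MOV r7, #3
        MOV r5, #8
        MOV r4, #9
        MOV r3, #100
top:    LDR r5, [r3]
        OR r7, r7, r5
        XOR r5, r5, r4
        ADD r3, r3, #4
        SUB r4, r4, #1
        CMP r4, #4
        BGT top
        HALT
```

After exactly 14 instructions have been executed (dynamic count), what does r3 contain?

104

r7=3
r5=8
r4=9
r3=100
r5=M[100]=-5
r7=3|(-5)=-5
r5=(-5)^9=-14
r3=100+4=104
r4=9-1=8
CMP r4, #4  (cmp 8,4)
BGT top: taken
r5=M[104]=-5
r7=(-5)|(-5)=-5
r5=(-5)^8=-13
After step 14: r3 = 104.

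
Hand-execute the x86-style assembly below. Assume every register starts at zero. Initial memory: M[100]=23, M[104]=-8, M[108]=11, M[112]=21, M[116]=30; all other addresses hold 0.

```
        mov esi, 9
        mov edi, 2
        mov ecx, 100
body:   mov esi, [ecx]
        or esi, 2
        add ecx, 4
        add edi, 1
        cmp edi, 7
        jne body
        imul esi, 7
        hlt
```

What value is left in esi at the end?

210

mov esi, 9 → esi=9
mov edi, 2 → edi=2
mov ecx, 100 → ecx=100
mov esi, [ecx] → esi=M[100]=23
or esi, 2 → esi=23|2=23
add ecx, 4 → ecx=100+4=104
add edi, 1 → edi=2+1=3
cmp edi, 7  (cmp 3,7)
jne body: taken
mov esi, [ecx] → esi=M[104]=-8
or esi, 2 → esi=(-8)|2=-6
add ecx, 4 → ecx=104+4=108
add edi, 1 → edi=3+1=4
cmp edi, 7  (cmp 4,7)
jne body: taken
mov esi, [ecx] → esi=M[108]=11
or esi, 2 → esi=11|2=11
add ecx, 4 → ecx=108+4=112
add edi, 1 → edi=4+1=5
cmp edi, 7  (cmp 5,7)
jne body: taken
mov esi, [ecx] → esi=M[112]=21
or esi, 2 → esi=21|2=23
add ecx, 4 → ecx=112+4=116
add edi, 1 → edi=5+1=6
cmp edi, 7  (cmp 6,7)
jne body: taken
mov esi, [ecx] → esi=M[116]=30
or esi, 2 → esi=30|2=30
add ecx, 4 → ecx=116+4=120
add edi, 1 → edi=6+1=7
cmp edi, 7  (cmp 7,7)
jne body: not taken
imul esi, 7 → esi=30*7=210
halt.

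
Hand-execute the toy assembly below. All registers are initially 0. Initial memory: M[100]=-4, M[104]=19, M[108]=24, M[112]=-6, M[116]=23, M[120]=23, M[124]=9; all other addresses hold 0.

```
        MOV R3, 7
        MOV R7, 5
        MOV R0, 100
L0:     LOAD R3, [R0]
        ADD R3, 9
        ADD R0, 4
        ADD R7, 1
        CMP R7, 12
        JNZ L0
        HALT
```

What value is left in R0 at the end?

128

R3=7
R7=5
R0=100
R3=M[100]=-4
R3=(-4)+9=5
R0=100+4=104
R7=5+1=6
CMP R7, 12  (cmp 6,12)
JNZ L0: taken
R3=M[104]=19
R3=19+9=28
R0=104+4=108
R7=6+1=7
CMP R7, 12  (cmp 7,12)
JNZ L0: taken
R3=M[108]=24
R3=24+9=33
R0=108+4=112
R7=7+1=8
CMP R7, 12  (cmp 8,12)
JNZ L0: taken
R3=M[112]=-6
R3=(-6)+9=3
R0=112+4=116
R7=8+1=9
CMP R7, 12  (cmp 9,12)
JNZ L0: taken
R3=M[116]=23
R3=23+9=32
R0=116+4=120
R7=9+1=10
CMP R7, 12  (cmp 10,12)
JNZ L0: taken
R3=M[120]=23
R3=23+9=32
R0=120+4=124
R7=10+1=11
CMP R7, 12  (cmp 11,12)
JNZ L0: taken
R3=M[124]=9
R3=9+9=18
R0=124+4=128
R7=11+1=12
CMP R7, 12  (cmp 12,12)
JNZ L0: not taken
halt.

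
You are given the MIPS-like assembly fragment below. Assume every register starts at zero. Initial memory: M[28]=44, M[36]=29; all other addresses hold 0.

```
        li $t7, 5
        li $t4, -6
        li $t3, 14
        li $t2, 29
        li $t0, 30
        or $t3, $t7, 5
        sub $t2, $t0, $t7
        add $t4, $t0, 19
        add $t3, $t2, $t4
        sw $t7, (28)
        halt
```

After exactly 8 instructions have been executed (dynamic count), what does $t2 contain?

25

li $t7, 5 → $t7=5
li $t4, -6 → $t4=-6
li $t3, 14 → $t3=14
li $t2, 29 → $t2=29
li $t0, 30 → $t0=30
or $t3, $t7, 5 → $t3=5|5=5
sub $t2, $t0, $t7 → $t2=30-5=25
add $t4, $t0, 19 → $t4=30+19=49
After step 8: $t2 = 25.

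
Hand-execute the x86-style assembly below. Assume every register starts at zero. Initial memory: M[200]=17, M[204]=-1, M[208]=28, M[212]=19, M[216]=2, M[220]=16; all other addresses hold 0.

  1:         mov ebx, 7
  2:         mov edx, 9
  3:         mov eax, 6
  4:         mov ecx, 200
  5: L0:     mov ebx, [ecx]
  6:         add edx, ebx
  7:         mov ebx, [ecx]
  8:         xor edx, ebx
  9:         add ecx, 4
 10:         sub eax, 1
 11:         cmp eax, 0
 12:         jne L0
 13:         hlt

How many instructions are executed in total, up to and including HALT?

53

mov ebx, 7 → ebx=7
mov edx, 9 → edx=9
mov eax, 6 → eax=6
mov ecx, 200 → ecx=200
mov ebx, [ecx] → ebx=M[200]=17
add edx, ebx → edx=9+17=26
mov ebx, [ecx] → ebx=M[200]=17
xor edx, ebx → edx=26^17=11
add ecx, 4 → ecx=200+4=204
sub eax, 1 → eax=6-1=5
cmp eax, 0  (cmp 5,0)
jne L0: taken
mov ebx, [ecx] → ebx=M[204]=-1
add edx, ebx → edx=11+(-1)=10
mov ebx, [ecx] → ebx=M[204]=-1
xor edx, ebx → edx=10^(-1)=-11
add ecx, 4 → ecx=204+4=208
sub eax, 1 → eax=5-1=4
cmp eax, 0  (cmp 4,0)
jne L0: taken
mov ebx, [ecx] → ebx=M[208]=28
add edx, ebx → edx=(-11)+28=17
mov ebx, [ecx] → ebx=M[208]=28
xor edx, ebx → edx=17^28=13
add ecx, 4 → ecx=208+4=212
sub eax, 1 → eax=4-1=3
cmp eax, 0  (cmp 3,0)
jne L0: taken
mov ebx, [ecx] → ebx=M[212]=19
add edx, ebx → edx=13+19=32
mov ebx, [ecx] → ebx=M[212]=19
xor edx, ebx → edx=32^19=51
add ecx, 4 → ecx=212+4=216
sub eax, 1 → eax=3-1=2
cmp eax, 0  (cmp 2,0)
jne L0: taken
mov ebx, [ecx] → ebx=M[216]=2
add edx, ebx → edx=51+2=53
mov ebx, [ecx] → ebx=M[216]=2
xor edx, ebx → edx=53^2=55
add ecx, 4 → ecx=216+4=220
sub eax, 1 → eax=2-1=1
cmp eax, 0  (cmp 1,0)
jne L0: taken
mov ebx, [ecx] → ebx=M[220]=16
add edx, ebx → edx=55+16=71
mov ebx, [ecx] → ebx=M[220]=16
xor edx, ebx → edx=71^16=87
add ecx, 4 → ecx=220+4=224
sub eax, 1 → eax=1-1=0
cmp eax, 0  (cmp 0,0)
jne L0: not taken
halt.
Total executed instructions: 53.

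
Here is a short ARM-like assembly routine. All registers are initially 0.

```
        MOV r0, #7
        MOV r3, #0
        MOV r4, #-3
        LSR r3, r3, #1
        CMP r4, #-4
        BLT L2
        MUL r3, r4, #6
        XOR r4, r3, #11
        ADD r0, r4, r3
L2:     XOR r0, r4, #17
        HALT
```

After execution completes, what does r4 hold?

after MOV r0, #7: r0=7
after MOV r3, #0: r3=0
after MOV r4, #-3: r4=-3
after LSR r3, r3, #1: r3=0>>1=0
CMP r4, #-4  (cmp -3,-4)
BLT L2: not taken
after MUL r3, r4, #6: r3=(-3)*6=-18
after XOR r4, r3, #11: r4=(-18)^11=-27
after ADD r0, r4, r3: r0=(-27)+(-18)=-45
after XOR r0, r4, #17: r0=(-27)^17=-12
halt.

-27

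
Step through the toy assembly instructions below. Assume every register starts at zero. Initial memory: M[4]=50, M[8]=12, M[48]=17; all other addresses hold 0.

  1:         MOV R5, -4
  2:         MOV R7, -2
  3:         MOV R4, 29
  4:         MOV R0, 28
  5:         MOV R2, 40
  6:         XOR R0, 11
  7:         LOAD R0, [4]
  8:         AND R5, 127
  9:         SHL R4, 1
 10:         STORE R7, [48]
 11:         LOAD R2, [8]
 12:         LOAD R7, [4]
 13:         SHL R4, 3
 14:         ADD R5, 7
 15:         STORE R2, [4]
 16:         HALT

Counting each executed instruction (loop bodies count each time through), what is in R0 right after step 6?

23

after MOV R5, -4: R5=-4
after MOV R7, -2: R7=-2
after MOV R4, 29: R4=29
after MOV R0, 28: R0=28
after MOV R2, 40: R2=40
after XOR R0, 11: R0=28^11=23
After step 6: R0 = 23.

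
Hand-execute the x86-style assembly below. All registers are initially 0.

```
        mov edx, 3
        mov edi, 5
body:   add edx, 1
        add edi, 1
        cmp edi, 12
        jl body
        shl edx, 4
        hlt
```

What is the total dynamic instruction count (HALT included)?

32

mov edx, 3 → edx=3
mov edi, 5 → edi=5
add edx, 1 → edx=3+1=4
add edi, 1 → edi=5+1=6
cmp edi, 12  (cmp 6,12)
jl body: taken
add edx, 1 → edx=4+1=5
add edi, 1 → edi=6+1=7
cmp edi, 12  (cmp 7,12)
jl body: taken
add edx, 1 → edx=5+1=6
add edi, 1 → edi=7+1=8
cmp edi, 12  (cmp 8,12)
jl body: taken
add edx, 1 → edx=6+1=7
add edi, 1 → edi=8+1=9
cmp edi, 12  (cmp 9,12)
jl body: taken
add edx, 1 → edx=7+1=8
add edi, 1 → edi=9+1=10
cmp edi, 12  (cmp 10,12)
jl body: taken
add edx, 1 → edx=8+1=9
add edi, 1 → edi=10+1=11
cmp edi, 12  (cmp 11,12)
jl body: taken
add edx, 1 → edx=9+1=10
add edi, 1 → edi=11+1=12
cmp edi, 12  (cmp 12,12)
jl body: not taken
shl edx, 4 → edx=10<<4=160
halt.
Total executed instructions: 32.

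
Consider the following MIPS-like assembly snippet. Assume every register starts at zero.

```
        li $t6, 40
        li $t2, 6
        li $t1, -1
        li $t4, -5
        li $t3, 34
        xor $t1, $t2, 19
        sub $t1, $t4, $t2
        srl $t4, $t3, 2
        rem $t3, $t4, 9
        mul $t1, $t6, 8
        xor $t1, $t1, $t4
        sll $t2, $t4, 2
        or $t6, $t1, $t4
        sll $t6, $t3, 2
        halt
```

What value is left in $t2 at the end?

li $t6, 40 → $t6=40
li $t2, 6 → $t2=6
li $t1, -1 → $t1=-1
li $t4, -5 → $t4=-5
li $t3, 34 → $t3=34
xor $t1, $t2, 19 → $t1=6^19=21
sub $t1, $t4, $t2 → $t1=(-5)-6=-11
srl $t4, $t3, 2 → $t4=34>>2=8
rem $t3, $t4, 9 → $t3=8%9=8
mul $t1, $t6, 8 → $t1=40*8=320
xor $t1, $t1, $t4 → $t1=320^8=328
sll $t2, $t4, 2 → $t2=8<<2=32
or $t6, $t1, $t4 → $t6=328|8=328
sll $t6, $t3, 2 → $t6=8<<2=32
halt.

32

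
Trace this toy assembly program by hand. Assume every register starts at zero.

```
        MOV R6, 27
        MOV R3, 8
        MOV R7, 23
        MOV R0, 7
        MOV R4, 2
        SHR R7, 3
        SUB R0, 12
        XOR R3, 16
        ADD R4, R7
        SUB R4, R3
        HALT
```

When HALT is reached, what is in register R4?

-20

MOV R6, 27 → R6=27
MOV R3, 8 → R3=8
MOV R7, 23 → R7=23
MOV R0, 7 → R0=7
MOV R4, 2 → R4=2
SHR R7, 3 → R7=23>>3=2
SUB R0, 12 → R0=7-12=-5
XOR R3, 16 → R3=8^16=24
ADD R4, R7 → R4=2+2=4
SUB R4, R3 → R4=4-24=-20
halt.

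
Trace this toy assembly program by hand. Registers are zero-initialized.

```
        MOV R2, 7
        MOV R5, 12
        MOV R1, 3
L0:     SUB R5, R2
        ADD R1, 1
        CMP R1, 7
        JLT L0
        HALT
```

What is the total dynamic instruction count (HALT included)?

MOV R2, 7 → R2=7
MOV R5, 12 → R5=12
MOV R1, 3 → R1=3
SUB R5, R2 → R5=12-7=5
ADD R1, 1 → R1=3+1=4
CMP R1, 7  (cmp 4,7)
JLT L0: taken
SUB R5, R2 → R5=5-7=-2
ADD R1, 1 → R1=4+1=5
CMP R1, 7  (cmp 5,7)
JLT L0: taken
SUB R5, R2 → R5=(-2)-7=-9
ADD R1, 1 → R1=5+1=6
CMP R1, 7  (cmp 6,7)
JLT L0: taken
SUB R5, R2 → R5=(-9)-7=-16
ADD R1, 1 → R1=6+1=7
CMP R1, 7  (cmp 7,7)
JLT L0: not taken
halt.
Total executed instructions: 20.

20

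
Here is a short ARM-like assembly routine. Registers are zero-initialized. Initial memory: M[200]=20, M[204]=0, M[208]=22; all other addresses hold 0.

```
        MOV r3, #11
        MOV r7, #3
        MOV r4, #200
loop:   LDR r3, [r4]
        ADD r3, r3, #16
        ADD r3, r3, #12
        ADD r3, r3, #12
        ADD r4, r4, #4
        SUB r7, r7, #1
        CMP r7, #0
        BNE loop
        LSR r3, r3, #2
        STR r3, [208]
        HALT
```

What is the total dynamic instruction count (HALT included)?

30

after MOV r3, #11: r3=11
after MOV r7, #3: r7=3
after MOV r4, #200: r4=200
after LDR r3, [r4]: r3=M[200]=20
after ADD r3, r3, #16: r3=20+16=36
after ADD r3, r3, #12: r3=36+12=48
after ADD r3, r3, #12: r3=48+12=60
after ADD r4, r4, #4: r4=200+4=204
after SUB r7, r7, #1: r7=3-1=2
CMP r7, #0  (cmp 2,0)
BNE loop: taken
after LDR r3, [r4]: r3=M[204]=0
after ADD r3, r3, #16: r3=0+16=16
after ADD r3, r3, #12: r3=16+12=28
after ADD r3, r3, #12: r3=28+12=40
after ADD r4, r4, #4: r4=204+4=208
after SUB r7, r7, #1: r7=2-1=1
CMP r7, #0  (cmp 1,0)
BNE loop: taken
after LDR r3, [r4]: r3=M[208]=22
after ADD r3, r3, #16: r3=22+16=38
after ADD r3, r3, #12: r3=38+12=50
after ADD r3, r3, #12: r3=50+12=62
after ADD r4, r4, #4: r4=208+4=212
after SUB r7, r7, #1: r7=1-1=0
CMP r7, #0  (cmp 0,0)
BNE loop: not taken
after LSR r3, r3, #2: r3=62>>2=15
STR r3, [208] → M[208]=15
halt.
Total executed instructions: 30.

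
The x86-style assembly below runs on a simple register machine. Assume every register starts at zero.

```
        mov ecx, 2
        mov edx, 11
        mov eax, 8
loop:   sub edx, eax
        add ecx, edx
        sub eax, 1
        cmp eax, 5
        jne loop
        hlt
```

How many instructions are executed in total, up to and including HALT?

19

mov ecx, 2 → ecx=2
mov edx, 11 → edx=11
mov eax, 8 → eax=8
sub edx, eax → edx=11-8=3
add ecx, edx → ecx=2+3=5
sub eax, 1 → eax=8-1=7
cmp eax, 5  (cmp 7,5)
jne loop: taken
sub edx, eax → edx=3-7=-4
add ecx, edx → ecx=5+(-4)=1
sub eax, 1 → eax=7-1=6
cmp eax, 5  (cmp 6,5)
jne loop: taken
sub edx, eax → edx=(-4)-6=-10
add ecx, edx → ecx=1+(-10)=-9
sub eax, 1 → eax=6-1=5
cmp eax, 5  (cmp 5,5)
jne loop: not taken
halt.
Total executed instructions: 19.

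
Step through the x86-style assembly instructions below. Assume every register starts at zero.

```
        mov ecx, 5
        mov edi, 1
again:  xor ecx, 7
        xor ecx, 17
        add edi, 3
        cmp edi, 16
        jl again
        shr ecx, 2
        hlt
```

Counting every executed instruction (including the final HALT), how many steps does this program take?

29

mov ecx, 5 → ecx=5
mov edi, 1 → edi=1
xor ecx, 7 → ecx=5^7=2
xor ecx, 17 → ecx=2^17=19
add edi, 3 → edi=1+3=4
cmp edi, 16  (cmp 4,16)
jl again: taken
xor ecx, 7 → ecx=19^7=20
xor ecx, 17 → ecx=20^17=5
add edi, 3 → edi=4+3=7
cmp edi, 16  (cmp 7,16)
jl again: taken
xor ecx, 7 → ecx=5^7=2
xor ecx, 17 → ecx=2^17=19
add edi, 3 → edi=7+3=10
cmp edi, 16  (cmp 10,16)
jl again: taken
xor ecx, 7 → ecx=19^7=20
xor ecx, 17 → ecx=20^17=5
add edi, 3 → edi=10+3=13
cmp edi, 16  (cmp 13,16)
jl again: taken
xor ecx, 7 → ecx=5^7=2
xor ecx, 17 → ecx=2^17=19
add edi, 3 → edi=13+3=16
cmp edi, 16  (cmp 16,16)
jl again: not taken
shr ecx, 2 → ecx=19>>2=4
halt.
Total executed instructions: 29.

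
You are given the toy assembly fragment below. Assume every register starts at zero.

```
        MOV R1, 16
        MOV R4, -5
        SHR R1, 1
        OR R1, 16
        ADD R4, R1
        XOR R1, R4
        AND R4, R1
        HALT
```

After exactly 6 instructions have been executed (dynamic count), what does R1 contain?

11

R1=16
R4=-5
R1=16>>1=8
R1=8|16=24
R4=(-5)+24=19
R1=24^19=11
After step 6: R1 = 11.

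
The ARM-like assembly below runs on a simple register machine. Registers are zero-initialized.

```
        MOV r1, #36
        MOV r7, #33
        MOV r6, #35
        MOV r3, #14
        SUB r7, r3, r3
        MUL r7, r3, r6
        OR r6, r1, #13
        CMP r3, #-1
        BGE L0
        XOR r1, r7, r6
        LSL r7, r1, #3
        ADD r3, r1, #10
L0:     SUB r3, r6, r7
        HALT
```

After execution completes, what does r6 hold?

r1=36
r7=33
r6=35
r3=14
r7=14-14=0
r7=14*35=490
r6=36|13=45
CMP r3, #-1  (cmp 14,-1)
BGE L0: taken
r3=45-490=-445
halt.

45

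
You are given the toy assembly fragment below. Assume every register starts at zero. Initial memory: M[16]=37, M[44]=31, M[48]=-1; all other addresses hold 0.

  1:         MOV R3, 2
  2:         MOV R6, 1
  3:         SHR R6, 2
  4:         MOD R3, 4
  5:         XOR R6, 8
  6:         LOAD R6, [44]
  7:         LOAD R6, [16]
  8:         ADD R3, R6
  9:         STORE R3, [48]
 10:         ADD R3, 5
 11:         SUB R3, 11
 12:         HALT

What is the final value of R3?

33

MOV R3, 2 → R3=2
MOV R6, 1 → R6=1
SHR R6, 2 → R6=1>>2=0
MOD R3, 4 → R3=2%4=2
XOR R6, 8 → R6=0^8=8
LOAD R6, [44] → R6=M[44]=31
LOAD R6, [16] → R6=M[16]=37
ADD R3, R6 → R3=2+37=39
STORE R3, [48] → M[48]=39
ADD R3, 5 → R3=39+5=44
SUB R3, 11 → R3=44-11=33
halt.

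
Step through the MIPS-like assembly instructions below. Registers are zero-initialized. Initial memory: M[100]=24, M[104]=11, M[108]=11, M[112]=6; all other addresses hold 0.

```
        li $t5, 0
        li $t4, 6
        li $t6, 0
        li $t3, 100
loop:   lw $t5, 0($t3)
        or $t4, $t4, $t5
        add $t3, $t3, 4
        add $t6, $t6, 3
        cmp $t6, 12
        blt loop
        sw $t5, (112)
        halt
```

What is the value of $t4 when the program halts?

31

after li $t5, 0: $t5=0
after li $t4, 6: $t4=6
after li $t6, 0: $t6=0
after li $t3, 100: $t3=100
after lw $t5, 0($t3): $t5=M[100]=24
after or $t4, $t4, $t5: $t4=6|24=30
after add $t3, $t3, 4: $t3=100+4=104
after add $t6, $t6, 3: $t6=0+3=3
cmp $t6, 12  (cmp 3,12)
blt loop: taken
after lw $t5, 0($t3): $t5=M[104]=11
after or $t4, $t4, $t5: $t4=30|11=31
after add $t3, $t3, 4: $t3=104+4=108
after add $t6, $t6, 3: $t6=3+3=6
cmp $t6, 12  (cmp 6,12)
blt loop: taken
after lw $t5, 0($t3): $t5=M[108]=11
after or $t4, $t4, $t5: $t4=31|11=31
after add $t3, $t3, 4: $t3=108+4=112
after add $t6, $t6, 3: $t6=6+3=9
cmp $t6, 12  (cmp 9,12)
blt loop: taken
after lw $t5, 0($t3): $t5=M[112]=6
after or $t4, $t4, $t5: $t4=31|6=31
after add $t3, $t3, 4: $t3=112+4=116
after add $t6, $t6, 3: $t6=9+3=12
cmp $t6, 12  (cmp 12,12)
blt loop: not taken
sw $t5, (112) → M[112]=6
halt.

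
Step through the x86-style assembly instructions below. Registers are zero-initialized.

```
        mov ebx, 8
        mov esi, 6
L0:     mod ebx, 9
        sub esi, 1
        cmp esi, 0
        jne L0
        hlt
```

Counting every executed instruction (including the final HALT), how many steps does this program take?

mov ebx, 8 → ebx=8
mov esi, 6 → esi=6
mod ebx, 9 → ebx=8%9=8
sub esi, 1 → esi=6-1=5
cmp esi, 0  (cmp 5,0)
jne L0: taken
mod ebx, 9 → ebx=8%9=8
sub esi, 1 → esi=5-1=4
cmp esi, 0  (cmp 4,0)
jne L0: taken
mod ebx, 9 → ebx=8%9=8
sub esi, 1 → esi=4-1=3
cmp esi, 0  (cmp 3,0)
jne L0: taken
mod ebx, 9 → ebx=8%9=8
sub esi, 1 → esi=3-1=2
cmp esi, 0  (cmp 2,0)
jne L0: taken
mod ebx, 9 → ebx=8%9=8
sub esi, 1 → esi=2-1=1
cmp esi, 0  (cmp 1,0)
jne L0: taken
mod ebx, 9 → ebx=8%9=8
sub esi, 1 → esi=1-1=0
cmp esi, 0  (cmp 0,0)
jne L0: not taken
halt.
Total executed instructions: 27.

27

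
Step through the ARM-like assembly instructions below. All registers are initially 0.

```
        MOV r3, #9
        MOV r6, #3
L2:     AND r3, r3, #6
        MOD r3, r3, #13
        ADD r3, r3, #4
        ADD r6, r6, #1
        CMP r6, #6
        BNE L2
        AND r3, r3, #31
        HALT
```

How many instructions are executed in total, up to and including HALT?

22

r3=9
r6=3
r3=9&6=0
r3=0%13=0
r3=0+4=4
r6=3+1=4
CMP r6, #6  (cmp 4,6)
BNE L2: taken
r3=4&6=4
r3=4%13=4
r3=4+4=8
r6=4+1=5
CMP r6, #6  (cmp 5,6)
BNE L2: taken
r3=8&6=0
r3=0%13=0
r3=0+4=4
r6=5+1=6
CMP r6, #6  (cmp 6,6)
BNE L2: not taken
r3=4&31=4
halt.
Total executed instructions: 22.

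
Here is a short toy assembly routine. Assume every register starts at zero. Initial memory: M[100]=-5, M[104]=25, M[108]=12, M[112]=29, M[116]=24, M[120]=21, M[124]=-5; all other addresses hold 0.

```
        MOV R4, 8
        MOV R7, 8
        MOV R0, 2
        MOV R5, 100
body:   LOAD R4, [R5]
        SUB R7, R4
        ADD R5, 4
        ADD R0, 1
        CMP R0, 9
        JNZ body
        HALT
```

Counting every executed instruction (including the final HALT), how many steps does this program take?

47

R4=8
R7=8
R0=2
R5=100
R4=M[100]=-5
R7=8-(-5)=13
R5=100+4=104
R0=2+1=3
CMP R0, 9  (cmp 3,9)
JNZ body: taken
R4=M[104]=25
R7=13-25=-12
R5=104+4=108
R0=3+1=4
CMP R0, 9  (cmp 4,9)
JNZ body: taken
R4=M[108]=12
R7=(-12)-12=-24
R5=108+4=112
R0=4+1=5
CMP R0, 9  (cmp 5,9)
JNZ body: taken
R4=M[112]=29
R7=(-24)-29=-53
R5=112+4=116
R0=5+1=6
CMP R0, 9  (cmp 6,9)
JNZ body: taken
R4=M[116]=24
R7=(-53)-24=-77
R5=116+4=120
R0=6+1=7
CMP R0, 9  (cmp 7,9)
JNZ body: taken
R4=M[120]=21
R7=(-77)-21=-98
R5=120+4=124
R0=7+1=8
CMP R0, 9  (cmp 8,9)
JNZ body: taken
R4=M[124]=-5
R7=(-98)-(-5)=-93
R5=124+4=128
R0=8+1=9
CMP R0, 9  (cmp 9,9)
JNZ body: not taken
halt.
Total executed instructions: 47.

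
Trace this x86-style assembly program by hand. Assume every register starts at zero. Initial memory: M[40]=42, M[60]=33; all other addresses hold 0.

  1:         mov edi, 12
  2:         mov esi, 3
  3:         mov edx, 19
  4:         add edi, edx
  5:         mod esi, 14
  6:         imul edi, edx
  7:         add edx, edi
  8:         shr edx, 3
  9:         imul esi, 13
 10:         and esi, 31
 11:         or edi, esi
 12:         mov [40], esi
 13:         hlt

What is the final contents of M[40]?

after mov edi, 12: edi=12
after mov esi, 3: esi=3
after mov edx, 19: edx=19
after add edi, edx: edi=12+19=31
after mod esi, 14: esi=3%14=3
after imul edi, edx: edi=31*19=589
after add edx, edi: edx=19+589=608
after shr edx, 3: edx=608>>3=76
after imul esi, 13: esi=3*13=39
after and esi, 31: esi=39&31=7
after or edi, esi: edi=589|7=591
mov [40], esi → M[40]=7
halt.

7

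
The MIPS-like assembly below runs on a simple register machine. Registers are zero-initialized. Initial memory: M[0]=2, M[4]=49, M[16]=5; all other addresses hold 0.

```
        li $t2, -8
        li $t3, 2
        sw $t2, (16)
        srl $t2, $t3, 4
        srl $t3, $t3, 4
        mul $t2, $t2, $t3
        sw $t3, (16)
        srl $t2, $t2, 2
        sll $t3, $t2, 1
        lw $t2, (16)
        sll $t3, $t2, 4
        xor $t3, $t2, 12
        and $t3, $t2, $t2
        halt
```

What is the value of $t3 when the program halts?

li $t2, -8 → $t2=-8
li $t3, 2 → $t3=2
sw $t2, (16) → M[16]=-8
srl $t2, $t3, 4 → $t2=2>>4=0
srl $t3, $t3, 4 → $t3=2>>4=0
mul $t2, $t2, $t3 → $t2=0*0=0
sw $t3, (16) → M[16]=0
srl $t2, $t2, 2 → $t2=0>>2=0
sll $t3, $t2, 1 → $t3=0<<1=0
lw $t2, (16) → $t2=M[16]=0
sll $t3, $t2, 4 → $t3=0<<4=0
xor $t3, $t2, 12 → $t3=0^12=12
and $t3, $t2, $t2 → $t3=0&0=0
halt.

0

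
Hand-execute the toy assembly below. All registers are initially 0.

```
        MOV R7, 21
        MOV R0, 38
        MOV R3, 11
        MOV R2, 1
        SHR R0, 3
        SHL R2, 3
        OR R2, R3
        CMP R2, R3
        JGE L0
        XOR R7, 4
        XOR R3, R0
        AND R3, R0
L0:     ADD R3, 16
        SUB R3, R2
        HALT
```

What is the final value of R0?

4

MOV R7, 21 → R7=21
MOV R0, 38 → R0=38
MOV R3, 11 → R3=11
MOV R2, 1 → R2=1
SHR R0, 3 → R0=38>>3=4
SHL R2, 3 → R2=1<<3=8
OR R2, R3 → R2=8|11=11
CMP R2, R3  (cmp 11,11)
JGE L0: taken
ADD R3, 16 → R3=11+16=27
SUB R3, R2 → R3=27-11=16
halt.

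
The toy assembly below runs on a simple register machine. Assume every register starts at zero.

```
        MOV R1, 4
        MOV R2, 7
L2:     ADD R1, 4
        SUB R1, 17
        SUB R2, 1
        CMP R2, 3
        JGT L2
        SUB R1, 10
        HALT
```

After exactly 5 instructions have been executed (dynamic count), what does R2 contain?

MOV R1, 4 → R1=4
MOV R2, 7 → R2=7
ADD R1, 4 → R1=4+4=8
SUB R1, 17 → R1=8-17=-9
SUB R2, 1 → R2=7-1=6
After step 5: R2 = 6.

6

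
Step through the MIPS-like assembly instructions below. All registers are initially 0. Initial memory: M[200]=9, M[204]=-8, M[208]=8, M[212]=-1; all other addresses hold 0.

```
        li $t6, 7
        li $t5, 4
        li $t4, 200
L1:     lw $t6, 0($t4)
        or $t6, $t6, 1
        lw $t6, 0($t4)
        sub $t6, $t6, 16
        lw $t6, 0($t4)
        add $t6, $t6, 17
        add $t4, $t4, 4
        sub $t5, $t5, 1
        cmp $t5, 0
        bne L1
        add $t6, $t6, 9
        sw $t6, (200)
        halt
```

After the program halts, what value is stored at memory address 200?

after li $t6, 7: $t6=7
after li $t5, 4: $t5=4
after li $t4, 200: $t4=200
after lw $t6, 0($t4): $t6=M[200]=9
after or $t6, $t6, 1: $t6=9|1=9
after lw $t6, 0($t4): $t6=M[200]=9
after sub $t6, $t6, 16: $t6=9-16=-7
after lw $t6, 0($t4): $t6=M[200]=9
after add $t6, $t6, 17: $t6=9+17=26
after add $t4, $t4, 4: $t4=200+4=204
after sub $t5, $t5, 1: $t5=4-1=3
cmp $t5, 0  (cmp 3,0)
bne L1: taken
after lw $t6, 0($t4): $t6=M[204]=-8
after or $t6, $t6, 1: $t6=(-8)|1=-7
after lw $t6, 0($t4): $t6=M[204]=-8
after sub $t6, $t6, 16: $t6=(-8)-16=-24
after lw $t6, 0($t4): $t6=M[204]=-8
after add $t6, $t6, 17: $t6=(-8)+17=9
after add $t4, $t4, 4: $t4=204+4=208
after sub $t5, $t5, 1: $t5=3-1=2
cmp $t5, 0  (cmp 2,0)
bne L1: taken
after lw $t6, 0($t4): $t6=M[208]=8
after or $t6, $t6, 1: $t6=8|1=9
after lw $t6, 0($t4): $t6=M[208]=8
after sub $t6, $t6, 16: $t6=8-16=-8
after lw $t6, 0($t4): $t6=M[208]=8
after add $t6, $t6, 17: $t6=8+17=25
after add $t4, $t4, 4: $t4=208+4=212
after sub $t5, $t5, 1: $t5=2-1=1
cmp $t5, 0  (cmp 1,0)
bne L1: taken
after lw $t6, 0($t4): $t6=M[212]=-1
after or $t6, $t6, 1: $t6=(-1)|1=-1
after lw $t6, 0($t4): $t6=M[212]=-1
after sub $t6, $t6, 16: $t6=(-1)-16=-17
after lw $t6, 0($t4): $t6=M[212]=-1
after add $t6, $t6, 17: $t6=(-1)+17=16
after add $t4, $t4, 4: $t4=212+4=216
after sub $t5, $t5, 1: $t5=1-1=0
cmp $t5, 0  (cmp 0,0)
bne L1: not taken
after add $t6, $t6, 9: $t6=16+9=25
sw $t6, (200) → M[200]=25
halt.

25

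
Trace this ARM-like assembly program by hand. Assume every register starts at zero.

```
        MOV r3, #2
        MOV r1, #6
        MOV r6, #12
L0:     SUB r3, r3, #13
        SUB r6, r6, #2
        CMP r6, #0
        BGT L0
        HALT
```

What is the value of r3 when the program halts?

after MOV r3, #2: r3=2
after MOV r1, #6: r1=6
after MOV r6, #12: r6=12
after SUB r3, r3, #13: r3=2-13=-11
after SUB r6, r6, #2: r6=12-2=10
CMP r6, #0  (cmp 10,0)
BGT L0: taken
after SUB r3, r3, #13: r3=(-11)-13=-24
after SUB r6, r6, #2: r6=10-2=8
CMP r6, #0  (cmp 8,0)
BGT L0: taken
after SUB r3, r3, #13: r3=(-24)-13=-37
after SUB r6, r6, #2: r6=8-2=6
CMP r6, #0  (cmp 6,0)
BGT L0: taken
after SUB r3, r3, #13: r3=(-37)-13=-50
after SUB r6, r6, #2: r6=6-2=4
CMP r6, #0  (cmp 4,0)
BGT L0: taken
after SUB r3, r3, #13: r3=(-50)-13=-63
after SUB r6, r6, #2: r6=4-2=2
CMP r6, #0  (cmp 2,0)
BGT L0: taken
after SUB r3, r3, #13: r3=(-63)-13=-76
after SUB r6, r6, #2: r6=2-2=0
CMP r6, #0  (cmp 0,0)
BGT L0: not taken
halt.

-76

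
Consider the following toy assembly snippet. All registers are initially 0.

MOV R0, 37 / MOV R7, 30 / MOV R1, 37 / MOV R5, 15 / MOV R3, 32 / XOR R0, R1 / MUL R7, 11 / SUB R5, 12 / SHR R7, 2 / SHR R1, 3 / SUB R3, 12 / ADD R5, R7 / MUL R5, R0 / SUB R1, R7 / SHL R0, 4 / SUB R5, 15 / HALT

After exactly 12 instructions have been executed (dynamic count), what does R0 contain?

after MOV R0, 37: R0=37
after MOV R7, 30: R7=30
after MOV R1, 37: R1=37
after MOV R5, 15: R5=15
after MOV R3, 32: R3=32
after XOR R0, R1: R0=37^37=0
after MUL R7, 11: R7=30*11=330
after SUB R5, 12: R5=15-12=3
after SHR R7, 2: R7=330>>2=82
after SHR R1, 3: R1=37>>3=4
after SUB R3, 12: R3=32-12=20
after ADD R5, R7: R5=3+82=85
After step 12: R0 = 0.

0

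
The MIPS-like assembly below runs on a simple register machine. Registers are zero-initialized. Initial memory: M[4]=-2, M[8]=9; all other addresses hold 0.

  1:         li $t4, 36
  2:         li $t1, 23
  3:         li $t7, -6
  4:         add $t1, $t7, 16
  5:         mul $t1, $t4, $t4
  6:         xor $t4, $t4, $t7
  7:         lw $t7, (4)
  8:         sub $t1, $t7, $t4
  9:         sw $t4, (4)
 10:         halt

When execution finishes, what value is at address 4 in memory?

li $t4, 36 → $t4=36
li $t1, 23 → $t1=23
li $t7, -6 → $t7=-6
add $t1, $t7, 16 → $t1=(-6)+16=10
mul $t1, $t4, $t4 → $t1=36*36=1296
xor $t4, $t4, $t7 → $t4=36^(-6)=-34
lw $t7, (4) → $t7=M[4]=-2
sub $t1, $t7, $t4 → $t1=(-2)-(-34)=32
sw $t4, (4) → M[4]=-34
halt.

-34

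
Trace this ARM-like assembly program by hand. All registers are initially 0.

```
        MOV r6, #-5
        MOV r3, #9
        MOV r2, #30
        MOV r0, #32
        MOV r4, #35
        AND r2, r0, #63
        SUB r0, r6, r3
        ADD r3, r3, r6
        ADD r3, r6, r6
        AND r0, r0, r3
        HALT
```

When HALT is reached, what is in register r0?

MOV r6, #-5 → r6=-5
MOV r3, #9 → r3=9
MOV r2, #30 → r2=30
MOV r0, #32 → r0=32
MOV r4, #35 → r4=35
AND r2, r0, #63 → r2=32&63=32
SUB r0, r6, r3 → r0=(-5)-9=-14
ADD r3, r3, r6 → r3=9+(-5)=4
ADD r3, r6, r6 → r3=(-5)+(-5)=-10
AND r0, r0, r3 → r0=(-14)&(-10)=-14
halt.

-14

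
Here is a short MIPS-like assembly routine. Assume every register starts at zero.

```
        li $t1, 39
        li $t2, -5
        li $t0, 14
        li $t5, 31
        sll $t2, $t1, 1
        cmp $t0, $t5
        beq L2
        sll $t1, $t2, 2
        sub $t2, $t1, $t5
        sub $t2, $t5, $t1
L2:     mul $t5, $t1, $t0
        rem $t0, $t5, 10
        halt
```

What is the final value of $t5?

after li $t1, 39: $t1=39
after li $t2, -5: $t2=-5
after li $t0, 14: $t0=14
after li $t5, 31: $t5=31
after sll $t2, $t1, 1: $t2=39<<1=78
cmp $t0, $t5  (cmp 14,31)
beq L2: not taken
after sll $t1, $t2, 2: $t1=78<<2=312
after sub $t2, $t1, $t5: $t2=312-31=281
after sub $t2, $t5, $t1: $t2=31-312=-281
after mul $t5, $t1, $t0: $t5=312*14=4368
after rem $t0, $t5, 10: $t0=4368%10=8
halt.

4368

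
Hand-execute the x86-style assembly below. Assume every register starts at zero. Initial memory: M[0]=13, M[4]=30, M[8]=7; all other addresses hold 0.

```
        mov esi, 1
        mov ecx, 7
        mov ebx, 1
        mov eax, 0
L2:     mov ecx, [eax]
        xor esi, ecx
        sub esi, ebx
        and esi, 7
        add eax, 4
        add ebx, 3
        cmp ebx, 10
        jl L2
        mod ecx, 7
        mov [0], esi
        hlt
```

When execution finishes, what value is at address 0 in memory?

7

after mov esi, 1: esi=1
after mov ecx, 7: ecx=7
after mov ebx, 1: ebx=1
after mov eax, 0: eax=0
after mov ecx, [eax]: ecx=M[0]=13
after xor esi, ecx: esi=1^13=12
after sub esi, ebx: esi=12-1=11
after and esi, 7: esi=11&7=3
after add eax, 4: eax=0+4=4
after add ebx, 3: ebx=1+3=4
cmp ebx, 10  (cmp 4,10)
jl L2: taken
after mov ecx, [eax]: ecx=M[4]=30
after xor esi, ecx: esi=3^30=29
after sub esi, ebx: esi=29-4=25
after and esi, 7: esi=25&7=1
after add eax, 4: eax=4+4=8
after add ebx, 3: ebx=4+3=7
cmp ebx, 10  (cmp 7,10)
jl L2: taken
after mov ecx, [eax]: ecx=M[8]=7
after xor esi, ecx: esi=1^7=6
after sub esi, ebx: esi=6-7=-1
after and esi, 7: esi=(-1)&7=7
after add eax, 4: eax=8+4=12
after add ebx, 3: ebx=7+3=10
cmp ebx, 10  (cmp 10,10)
jl L2: not taken
after mod ecx, 7: ecx=7%7=0
mov [0], esi → M[0]=7
halt.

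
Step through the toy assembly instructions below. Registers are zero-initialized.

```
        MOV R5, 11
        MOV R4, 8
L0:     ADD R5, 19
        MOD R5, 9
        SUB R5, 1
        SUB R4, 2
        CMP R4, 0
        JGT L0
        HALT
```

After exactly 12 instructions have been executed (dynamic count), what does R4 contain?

4

MOV R5, 11 → R5=11
MOV R4, 8 → R4=8
ADD R5, 19 → R5=11+19=30
MOD R5, 9 → R5=30%9=3
SUB R5, 1 → R5=3-1=2
SUB R4, 2 → R4=8-2=6
CMP R4, 0  (cmp 6,0)
JGT L0: taken
ADD R5, 19 → R5=2+19=21
MOD R5, 9 → R5=21%9=3
SUB R5, 1 → R5=3-1=2
SUB R4, 2 → R4=6-2=4
After step 12: R4 = 4.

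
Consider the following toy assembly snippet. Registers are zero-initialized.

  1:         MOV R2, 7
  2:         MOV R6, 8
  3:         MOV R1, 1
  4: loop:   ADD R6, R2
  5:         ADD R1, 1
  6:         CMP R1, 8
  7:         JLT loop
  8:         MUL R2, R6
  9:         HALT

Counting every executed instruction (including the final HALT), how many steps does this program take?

33

R2=7
R6=8
R1=1
R6=8+7=15
R1=1+1=2
CMP R1, 8  (cmp 2,8)
JLT loop: taken
R6=15+7=22
R1=2+1=3
CMP R1, 8  (cmp 3,8)
JLT loop: taken
R6=22+7=29
R1=3+1=4
CMP R1, 8  (cmp 4,8)
JLT loop: taken
R6=29+7=36
R1=4+1=5
CMP R1, 8  (cmp 5,8)
JLT loop: taken
R6=36+7=43
R1=5+1=6
CMP R1, 8  (cmp 6,8)
JLT loop: taken
R6=43+7=50
R1=6+1=7
CMP R1, 8  (cmp 7,8)
JLT loop: taken
R6=50+7=57
R1=7+1=8
CMP R1, 8  (cmp 8,8)
JLT loop: not taken
R2=7*57=399
halt.
Total executed instructions: 33.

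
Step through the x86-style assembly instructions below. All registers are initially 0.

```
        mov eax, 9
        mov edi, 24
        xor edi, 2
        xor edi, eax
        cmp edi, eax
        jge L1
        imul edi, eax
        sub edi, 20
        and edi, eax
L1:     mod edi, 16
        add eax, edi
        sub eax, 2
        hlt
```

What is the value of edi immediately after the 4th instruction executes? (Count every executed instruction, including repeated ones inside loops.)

eax=9
edi=24
edi=24^2=26
edi=26^9=19
After step 4: edi = 19.

19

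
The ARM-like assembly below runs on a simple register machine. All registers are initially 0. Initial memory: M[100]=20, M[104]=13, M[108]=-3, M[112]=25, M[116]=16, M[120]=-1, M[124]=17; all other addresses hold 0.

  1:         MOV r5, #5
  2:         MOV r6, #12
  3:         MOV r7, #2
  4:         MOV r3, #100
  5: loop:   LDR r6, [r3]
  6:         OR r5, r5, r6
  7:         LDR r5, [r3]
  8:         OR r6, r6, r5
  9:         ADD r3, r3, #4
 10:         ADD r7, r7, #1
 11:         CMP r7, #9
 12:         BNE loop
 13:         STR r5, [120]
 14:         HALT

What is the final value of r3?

128

MOV r5, #5 → r5=5
MOV r6, #12 → r6=12
MOV r7, #2 → r7=2
MOV r3, #100 → r3=100
LDR r6, [r3] → r6=M[100]=20
OR r5, r5, r6 → r5=5|20=21
LDR r5, [r3] → r5=M[100]=20
OR r6, r6, r5 → r6=20|20=20
ADD r3, r3, #4 → r3=100+4=104
ADD r7, r7, #1 → r7=2+1=3
CMP r7, #9  (cmp 3,9)
BNE loop: taken
LDR r6, [r3] → r6=M[104]=13
OR r5, r5, r6 → r5=20|13=29
LDR r5, [r3] → r5=M[104]=13
OR r6, r6, r5 → r6=13|13=13
ADD r3, r3, #4 → r3=104+4=108
ADD r7, r7, #1 → r7=3+1=4
CMP r7, #9  (cmp 4,9)
BNE loop: taken
LDR r6, [r3] → r6=M[108]=-3
OR r5, r5, r6 → r5=13|(-3)=-3
LDR r5, [r3] → r5=M[108]=-3
OR r6, r6, r5 → r6=(-3)|(-3)=-3
ADD r3, r3, #4 → r3=108+4=112
ADD r7, r7, #1 → r7=4+1=5
CMP r7, #9  (cmp 5,9)
BNE loop: taken
LDR r6, [r3] → r6=M[112]=25
OR r5, r5, r6 → r5=(-3)|25=-3
LDR r5, [r3] → r5=M[112]=25
OR r6, r6, r5 → r6=25|25=25
ADD r3, r3, #4 → r3=112+4=116
ADD r7, r7, #1 → r7=5+1=6
CMP r7, #9  (cmp 6,9)
BNE loop: taken
LDR r6, [r3] → r6=M[116]=16
OR r5, r5, r6 → r5=25|16=25
LDR r5, [r3] → r5=M[116]=16
OR r6, r6, r5 → r6=16|16=16
ADD r3, r3, #4 → r3=116+4=120
ADD r7, r7, #1 → r7=6+1=7
CMP r7, #9  (cmp 7,9)
BNE loop: taken
LDR r6, [r3] → r6=M[120]=-1
OR r5, r5, r6 → r5=16|(-1)=-1
LDR r5, [r3] → r5=M[120]=-1
OR r6, r6, r5 → r6=(-1)|(-1)=-1
ADD r3, r3, #4 → r3=120+4=124
ADD r7, r7, #1 → r7=7+1=8
CMP r7, #9  (cmp 8,9)
BNE loop: taken
LDR r6, [r3] → r6=M[124]=17
OR r5, r5, r6 → r5=(-1)|17=-1
LDR r5, [r3] → r5=M[124]=17
OR r6, r6, r5 → r6=17|17=17
ADD r3, r3, #4 → r3=124+4=128
ADD r7, r7, #1 → r7=8+1=9
CMP r7, #9  (cmp 9,9)
BNE loop: not taken
STR r5, [120] → M[120]=17
halt.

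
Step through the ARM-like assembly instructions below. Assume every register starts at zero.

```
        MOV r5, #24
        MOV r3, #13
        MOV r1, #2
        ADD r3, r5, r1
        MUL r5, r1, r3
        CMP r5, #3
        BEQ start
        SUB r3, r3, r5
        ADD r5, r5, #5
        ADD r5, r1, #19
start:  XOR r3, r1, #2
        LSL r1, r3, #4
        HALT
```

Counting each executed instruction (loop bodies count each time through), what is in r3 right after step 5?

after MOV r5, #24: r5=24
after MOV r3, #13: r3=13
after MOV r1, #2: r1=2
after ADD r3, r5, r1: r3=24+2=26
after MUL r5, r1, r3: r5=2*26=52
After step 5: r3 = 26.

26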